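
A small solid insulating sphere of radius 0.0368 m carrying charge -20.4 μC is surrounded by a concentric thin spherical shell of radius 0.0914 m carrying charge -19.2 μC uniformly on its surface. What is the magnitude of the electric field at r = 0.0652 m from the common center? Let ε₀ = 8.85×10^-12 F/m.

By spherical symmetry E is radial; choose a Gaussian sphere of radius r = 0.0652 m (between the bodies, 0.0368 m < r < 0.0914 m).
The shell at 0.0914 m lies outside the Gaussian surface, so Q_enc = -20.4 μC = -2.04×10^-5 C.
Since E is radial and uniform over the Gaussian sphere, Φ = E·4πr² = Q_enc/ε₀.
E = |Q_enc|/(4πε₀r²) = (2.04×10^-5)/(4π·8.85×10^-12·(0.0652)²) = 4.32e7 N/C.

4.32×10^7 V/m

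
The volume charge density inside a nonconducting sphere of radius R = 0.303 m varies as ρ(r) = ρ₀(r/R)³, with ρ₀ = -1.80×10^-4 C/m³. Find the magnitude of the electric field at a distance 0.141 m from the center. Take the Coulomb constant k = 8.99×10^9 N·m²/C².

E ≈ 4.82×10^4 V/m

Take a concentric spherical Gaussian surface of radius r = 0.141 m (r < R).
Q_enc = ∫₀^r ρ(r')·4πr'² dr' = (4πρ₀/R³) ∫₀^r r'^5 dr' = 4πρ₀ r^6/(6·R³) = -1.065×10^-7 C.
Since E is radial and uniform over the Gaussian sphere, Φ = E·4πr² = Q_enc/ε₀.
E = k|Q_enc|/r² = (8.99×10^9)(1.065×10^-7)/(0.141)² = 4.82×10^4 N/C.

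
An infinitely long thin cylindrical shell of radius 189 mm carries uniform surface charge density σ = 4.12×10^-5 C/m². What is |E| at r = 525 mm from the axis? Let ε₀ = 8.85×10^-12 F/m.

Take a coaxial cylindrical Gaussian surface of radius r = 525 mm and length L (r > 189 mm).
The whole shell is enclosed: λ_enc = σ·2πR = (4.12e-5)·2π·(0.189) = 4.893×10^-5 C/m.
Gauss's law: E·2πrL = λ_enc L/ε₀.
E = |λ_enc|/(2πε₀r) = (4.893×10^-5)/(2π·8.85×10^-12·0.525) = 1.68×10^6 N/C.

1.68×10^6 V/m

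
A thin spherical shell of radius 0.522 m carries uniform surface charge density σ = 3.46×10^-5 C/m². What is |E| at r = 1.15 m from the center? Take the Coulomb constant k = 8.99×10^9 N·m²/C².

|E| ≈ 8.05×10^5 N/C

Symmetry ⇒ E = E(r) r̂. Gaussian sphere of radius r = 1.15 m (r > 0.522 m).
The entire shell is enclosed: Q_enc = σ·4πR² = (3.46e-5)·4π·(0.522)² = 1.185e-4 C.
Since E is radial and uniform over the Gaussian sphere, Φ = E·4πr² = Q_enc/ε₀.
E = k|Q_enc|/r² = (8.99×10^9)(1.185×10^-4)/(1.15)² = 8.05×10^5 N/C.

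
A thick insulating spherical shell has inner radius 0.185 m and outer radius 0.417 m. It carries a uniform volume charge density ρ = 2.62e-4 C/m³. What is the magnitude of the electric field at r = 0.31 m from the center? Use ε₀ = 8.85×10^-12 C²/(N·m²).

By spherical symmetry E is radial; choose a Gaussian sphere of radius r = 0.31 m (within the shell material, 0.185 m < r < 0.417 m).
Only the shell between 0.185 m and r is enclosed: Q_enc = ρ·(4π/3)(r³ − a³) = (2.62×10^-4)·(4π/3)·((0.31)³ − (0.185)³) = 2.575×10^-5 C.
By Gauss's law, ∮E·dA = E·4πr² = Q_enc/ε₀.
E = |Q_enc|/(4πε₀r²) = (2.575×10^-5)/(4π·8.85×10^-12·(0.31)²) = 2.41×10^6 N/C.

E = 2.41e6 N/C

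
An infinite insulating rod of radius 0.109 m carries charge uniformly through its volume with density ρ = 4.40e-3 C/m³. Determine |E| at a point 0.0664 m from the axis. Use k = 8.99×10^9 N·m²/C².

E = 1.65×10^7 V/m

Choose a coaxial cylinder of radius r = 0.0664 m (arbitrary length L) as the Gaussian surface (r < R).
Enclosed charge per unit length: λ_enc = ρ·πr² = (4.40×10^-3)π(0.0664)² = 6.095×10^-5 C/m.
Applying ∮E·dA = Q_enc/ε₀ with the end caps contributing no flux:
E = 2k|λ_enc|/r = 2(8.99×10^9)(6.095e-5)/(0.0664) = 1.65×10^7 N/C.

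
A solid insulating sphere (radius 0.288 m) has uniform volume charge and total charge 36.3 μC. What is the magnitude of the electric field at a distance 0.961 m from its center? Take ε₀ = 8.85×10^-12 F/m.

E = 3.53×10^5 V/m

Take a concentric spherical Gaussian surface of radius r = 0.961 m (r > R, so the entire charge is enclosed).
Q_enc = 36.3 μC = 3.63×10^-5 C.
Applying ∮E·dA = Q_enc/ε₀ with Φ = E(4πr²):
E = |Q_enc|/(4πε₀r²) = (3.63e-5)/(4π·8.85×10^-12·(0.961)²) = 3.53×10^5 N/C.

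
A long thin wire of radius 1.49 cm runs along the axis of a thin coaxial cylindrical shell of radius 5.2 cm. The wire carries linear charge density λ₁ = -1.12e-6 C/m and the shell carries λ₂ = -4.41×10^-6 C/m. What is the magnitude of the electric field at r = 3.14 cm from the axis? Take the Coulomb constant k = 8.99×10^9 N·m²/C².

By cylindrical symmetry E is radial; use a coaxial Gaussian cylinder of radius 3.14 cm and length L (between the conductors, 1.49 cm < r < 5.2 cm).
Only the inner wire is enclosed; the outer shell contributes nothing inside itself. λ_enc = λ₁ = -1.12×10^-6 C/m.
Applying ∮E·dA = Q_enc/ε₀ with the end caps contributing no flux:
E = 2k|λ_enc|/r = 2(8.99×10^9)(1.12×10^-6)/(0.0314) = 6.41e5 N/C.

E = 6.41×10^5 N/C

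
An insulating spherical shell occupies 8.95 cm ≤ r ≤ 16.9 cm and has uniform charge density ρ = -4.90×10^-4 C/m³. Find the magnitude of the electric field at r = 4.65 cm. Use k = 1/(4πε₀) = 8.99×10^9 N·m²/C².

Use a concentric Gaussian sphere at r = 4.65 cm (r < 8.95 cm, inside the empty cavity).
No charge is enclosed, so by Gauss's law E·4πr² = 0 ⇒ E = 0.

|E| = 0 V/m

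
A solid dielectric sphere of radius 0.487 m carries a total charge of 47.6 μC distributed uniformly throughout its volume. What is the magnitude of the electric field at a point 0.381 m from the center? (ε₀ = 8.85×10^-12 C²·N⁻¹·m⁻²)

Take a concentric spherical Gaussian surface of radius r = 0.381 m (r < R).
Only the charge within r is enclosed: Q_enc = Q·(r/R)³ = (47.6 μC)·(0.381 m/0.487 m)³ = 2.279e-5 C.
Gauss's law: E·4πr² = Q_enc/ε₀.
E = |Q_enc|/(4πε₀r²) = (2.279×10^-5)/(4π·8.85×10^-12·(0.381)²) = 1.41×10^6 N/C.

|E| ≈ 1.41×10^6 N/C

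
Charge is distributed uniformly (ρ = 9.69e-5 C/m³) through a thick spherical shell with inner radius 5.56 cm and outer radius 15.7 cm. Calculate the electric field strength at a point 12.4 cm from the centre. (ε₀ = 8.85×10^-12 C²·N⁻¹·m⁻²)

E = 4.12e5 V/m

By spherical symmetry E is radial; choose a Gaussian sphere of radius r = 12.4 cm (within the shell material, 5.56 cm < r < 15.7 cm).
Enclosed charge is the volume from a to r: Q_enc = (4π/3)ρ(r³ − a³) = 7.041×10^-7 C.
Since E is radial and uniform over the Gaussian sphere, Φ = E·4πr² = Q_enc/ε₀.
E = |Q_enc|/(4πε₀r²) = (7.041e-7)/(4π·8.85×10^-12·(0.124)²) = 4.12e5 N/C.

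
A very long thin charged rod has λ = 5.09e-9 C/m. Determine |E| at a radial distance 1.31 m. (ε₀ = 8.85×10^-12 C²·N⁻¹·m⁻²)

|E| ≈ 69.9 N/C

Take a coaxial cylindrical Gaussian surface of radius r = 1.31 m and length L.
Q_enc = λL, so λ_enc = 5.09×10^-9 C/m.
By Gauss's law (flux through the curved wall only), E·2πrL = λ_enc L/ε₀.
E = |λ_enc|/(2πε₀r) = (5.09e-9)/(2π·8.85×10^-12·1.31) = 69.9 N/C.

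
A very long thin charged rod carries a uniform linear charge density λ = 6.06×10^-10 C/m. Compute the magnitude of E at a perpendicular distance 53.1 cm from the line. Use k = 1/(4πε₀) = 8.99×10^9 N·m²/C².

20.5 V/m

Choose a coaxial cylinder of radius r = 53.1 cm (arbitrary length L) as the Gaussian surface.
Q_enc = λL, so λ_enc = 6.06e-10 C/m.
Since E is radial and uniform over the curved surface, Φ = E·2πrL = Q_enc/ε₀ = λ_enc L/ε₀.
E = 2k|λ_enc|/r = 2(8.99×10^9)(6.06×10^-10)/(0.531) = 20.5 N/C.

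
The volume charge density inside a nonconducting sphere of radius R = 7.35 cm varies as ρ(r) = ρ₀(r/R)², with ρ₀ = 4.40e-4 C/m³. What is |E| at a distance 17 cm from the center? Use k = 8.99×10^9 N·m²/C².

Take a concentric spherical Gaussian surface of radius r = 17 cm (r > R, all charge enclosed).
Q_enc = 4π ∫₀^R ρ₀(r'/R)^2 r'² dr' = 4πρ₀R³/5 = 4.391e-7 C.
Since E is radial and uniform over the Gaussian sphere, Φ = E·4πr² = Q_enc/ε₀.
E = k|Q_enc|/r² = (8.99×10^9)(4.391×10^-7)/(0.17)² = 1.37×10^5 N/C.

|E| = 1.37×10^5 N/C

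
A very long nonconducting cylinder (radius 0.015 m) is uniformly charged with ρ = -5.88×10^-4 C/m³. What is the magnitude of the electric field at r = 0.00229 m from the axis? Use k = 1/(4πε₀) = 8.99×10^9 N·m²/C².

Take a coaxial cylindrical Gaussian surface of radius r = 0.00229 m and length L (r < R).
Charge inside radius r per length L is ρ·πr²·L, so λ_enc = ρπr² = -9.687×10^-9 C/m.
Applying ∮E·dA = Q_enc/ε₀ with the end caps contributing no flux:
E = 2k|λ_enc|/r = 2(8.99×10^9)(9.687×10^-9)/(0.00229) = 7.61×10^4 N/C.

E = 7.61e4 V/m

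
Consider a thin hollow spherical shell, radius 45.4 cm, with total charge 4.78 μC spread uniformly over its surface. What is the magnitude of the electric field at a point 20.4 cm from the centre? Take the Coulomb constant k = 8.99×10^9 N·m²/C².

Symmetry ⇒ E = E(r) r̂. Gaussian sphere of radius r = 20.4 cm (inside the shell, r < 45.4 cm).
All the charge is outside the Gaussian surface: Q_enc = 0, hence E = 0 everywhere inside the shell.

E = 0 (no enclosed charge)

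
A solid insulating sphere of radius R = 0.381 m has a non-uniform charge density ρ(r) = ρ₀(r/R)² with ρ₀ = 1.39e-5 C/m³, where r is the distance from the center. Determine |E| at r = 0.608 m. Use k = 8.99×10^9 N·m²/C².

E = 4.70e4 N/C

Symmetry ⇒ E = E(r) r̂. Gaussian sphere of radius r = 0.608 m (r > R, all charge enclosed).
Q_enc = 4π ∫₀^R ρ₀(r'/R)^2 r'² dr' = 4πρ₀R³/5 = 1.932×10^-6 C.
Gauss's law: E·4πr² = Q_enc/ε₀.
E = k|Q_enc|/r² = (8.99×10^9)(1.932×10^-6)/(0.608)² = 4.70e4 N/C.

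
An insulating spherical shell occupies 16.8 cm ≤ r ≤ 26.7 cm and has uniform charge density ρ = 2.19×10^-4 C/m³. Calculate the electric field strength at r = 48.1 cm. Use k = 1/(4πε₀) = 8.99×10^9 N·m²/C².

E = 5.09×10^5 N/C

Take a concentric spherical Gaussian surface of radius r = 48.1 cm (r > 26.7 cm, enclosing the whole shell).
Q_enc = ρ·(4π/3)(b³ − a³) = (2.19e-4)·(4π/3)·((0.267)³ − (0.168)³) = 1.311×10^-5 C.
Applying ∮E·dA = Q_enc/ε₀ with Φ = E(4πr²):
E = k|Q_enc|/r² = (8.99×10^9)(1.311×10^-5)/(0.481)² = 5.09×10^5 N/C.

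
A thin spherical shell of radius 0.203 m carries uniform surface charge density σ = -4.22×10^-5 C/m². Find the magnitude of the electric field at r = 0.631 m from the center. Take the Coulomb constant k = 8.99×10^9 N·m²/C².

Symmetry ⇒ E = E(r) r̂. Gaussian sphere of radius r = 0.631 m (r > 0.203 m).
The entire shell is enclosed: Q_enc = σ·4πR² = (-4.22e-5)·4π·(0.203)² = -2.185e-5 C.
Since E is radial and uniform over the Gaussian sphere, Φ = E·4πr² = Q_enc/ε₀.
E = k|Q_enc|/r² = (8.99×10^9)(2.185×10^-5)/(0.631)² = 4.93×10^5 N/C.

4.93e5 V/m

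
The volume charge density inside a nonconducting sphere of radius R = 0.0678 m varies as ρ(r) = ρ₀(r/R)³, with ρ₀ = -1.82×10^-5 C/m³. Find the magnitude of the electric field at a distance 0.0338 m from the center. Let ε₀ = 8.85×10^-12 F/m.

Take a concentric spherical Gaussian surface of radius r = 0.0338 m (r < R).
Q_enc = ∫₀^r ρ(r')·4πr'² dr' = (4πρ₀/R³) ∫₀^r r'^5 dr' = 4πρ₀ r^6/(6·R³) = -1.824e-10 C.
Gauss's law: E·4πr² = Q_enc/ε₀.
E = |Q_enc|/(4πε₀r²) = (1.824×10^-10)/(4π·8.85×10^-12·(0.0338)²) = 1.44e3 N/C.

|E| ≈ 1.44×10^3 N/C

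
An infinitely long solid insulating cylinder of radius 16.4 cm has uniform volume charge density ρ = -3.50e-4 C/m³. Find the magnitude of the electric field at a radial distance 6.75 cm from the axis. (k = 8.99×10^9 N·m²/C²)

|E| ≈ 1.33e6 N/C

Choose a coaxial cylinder of radius r = 6.75 cm (arbitrary length L) as the Gaussian surface (r < R).
Enclosed charge per unit length: λ_enc = ρ·πr² = (-3.50e-4)π(0.0675)² = -5.01e-6 C/m.
Since E is radial and uniform over the curved surface, Φ = E·2πrL = Q_enc/ε₀ = λ_enc L/ε₀.
E = 2k|λ_enc|/r = 2(8.99×10^9)(5.01e-6)/(0.0675) = 1.33×10^6 N/C.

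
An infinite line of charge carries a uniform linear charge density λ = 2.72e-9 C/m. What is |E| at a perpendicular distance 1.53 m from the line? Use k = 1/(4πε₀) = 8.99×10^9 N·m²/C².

Choose a coaxial cylinder of radius r = 1.53 m (arbitrary length L) as the Gaussian surface.
Q_enc = λL, so λ_enc = 2.72×10^-9 C/m.
Gauss's law: E·2πrL = λ_enc L/ε₀.
E = 2k|λ_enc|/r = 2(8.99×10^9)(2.72e-9)/(1.53) = 32 N/C.

E ≈ 32 N/C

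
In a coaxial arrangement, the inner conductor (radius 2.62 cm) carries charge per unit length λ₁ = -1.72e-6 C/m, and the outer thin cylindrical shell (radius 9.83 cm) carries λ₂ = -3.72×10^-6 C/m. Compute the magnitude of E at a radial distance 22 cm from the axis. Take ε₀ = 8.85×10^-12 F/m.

Choose a coaxial cylinder of radius r = 22 cm (arbitrary length L) as the Gaussian surface (r > 9.83 cm, enclosing both).
λ_enc = λ₁ + λ₂ = (-1.72×10^-6) + (-3.72×10^-6) = -5.44e-6 C/m.
Applying ∮E·dA = Q_enc/ε₀ with the end caps contributing no flux:
E = |λ_enc|/(2πε₀r) = (5.44×10^-6)/(2π·8.85×10^-12·0.22) = 4.45e5 N/C.

4.45×10^5 N/C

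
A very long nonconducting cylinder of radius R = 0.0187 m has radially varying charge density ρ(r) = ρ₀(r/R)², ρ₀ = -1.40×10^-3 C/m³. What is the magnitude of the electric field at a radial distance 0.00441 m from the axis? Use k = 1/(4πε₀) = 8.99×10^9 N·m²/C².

Coaxial Gaussian cylinder, radius r = 0.00441 m, length L (r < R).
λ_enc = ∫₀^r ρ(r')·2πr' dr' = (2πρ₀/R²)·r^4/4 = -2.379×10^-9 C/m.
Since E is radial and uniform over the curved surface, Φ = E·2πrL = Q_enc/ε₀ = λ_enc L/ε₀.
E = 2k|λ_enc|/r = 2(8.99×10^9)(2.379×10^-9)/(0.00441) = 9.70×10^3 N/C.

|E| ≈ 9.70×10^3 V/m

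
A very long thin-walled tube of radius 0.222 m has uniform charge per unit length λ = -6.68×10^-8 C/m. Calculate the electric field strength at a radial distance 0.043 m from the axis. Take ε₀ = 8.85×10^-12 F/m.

Take a coaxial cylindrical Gaussian surface of radius r = 0.043 m and length L (r < 0.222 m, inside the shell).
All the surface charge lies outside this cylinder: Q_enc = 0, hence E = 0.

E = 0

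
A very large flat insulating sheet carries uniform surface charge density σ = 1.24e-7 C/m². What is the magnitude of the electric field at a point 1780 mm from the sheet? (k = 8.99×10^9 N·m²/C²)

Choose a cylindrical pillbox piercing the sheet, end faces (area A) parallel to it.
Flux Φ = 2EA and Q_enc = σA, so 2EA = σA/ε₀ ⇒ E = |σ|/(2ε₀), independent of distance.
E = 2πk|σ| = 2π(8.99×10^9)(1.24×10^-7) = 7.00e3 N/C.

E ≈ 7.00×10^3 V/m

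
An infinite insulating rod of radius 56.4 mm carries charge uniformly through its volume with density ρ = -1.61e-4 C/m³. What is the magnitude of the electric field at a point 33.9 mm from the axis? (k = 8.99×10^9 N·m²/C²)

E = 3.08×10^5 V/m

Coaxial Gaussian cylinder, radius r = 33.9 mm, length L (r < R).
Charge inside radius r per length L is ρ·πr²·L, so λ_enc = ρπr² = -5.813×10^-7 C/m.
By Gauss's law (flux through the curved wall only), E·2πrL = λ_enc L/ε₀.
E = 2k|λ_enc|/r = 2(8.99×10^9)(5.813×10^-7)/(0.0339) = 3.08×10^5 N/C.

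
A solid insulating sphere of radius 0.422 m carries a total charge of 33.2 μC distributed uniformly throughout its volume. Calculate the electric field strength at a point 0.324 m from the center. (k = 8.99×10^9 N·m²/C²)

Use a concentric Gaussian sphere at r = 0.324 m (r < R).
Only the charge within r is enclosed: Q_enc = Q·(r/R)³ = (33.2 μC)·(0.324 m/0.422 m)³ = 1.503e-5 C.
Since E is radial and uniform over the Gaussian sphere, Φ = E·4πr² = Q_enc/ε₀.
E = k|Q_enc|/r² = (8.99×10^9)(1.503×10^-5)/(0.324)² = 1.29×10^6 N/C.

E = 1.29e6 N/C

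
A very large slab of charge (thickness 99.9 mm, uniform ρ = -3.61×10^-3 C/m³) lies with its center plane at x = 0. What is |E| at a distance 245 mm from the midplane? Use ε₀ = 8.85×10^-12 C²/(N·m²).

E = 2.04×10^7 V/m

The point |x| = 245 mm lies outside the slab (half-thickness 0.04995 m). A symmetric pillbox spanning the full slab encloses Q_enc = ρ·d·A.
Flux = 2EA ⇒ E = |ρ|d/(2ε₀), independent of distance outside.
E = (3.61×10^-3)(0.0999)/(2·8.85×10^-12) = 2.04×10^7 N/C.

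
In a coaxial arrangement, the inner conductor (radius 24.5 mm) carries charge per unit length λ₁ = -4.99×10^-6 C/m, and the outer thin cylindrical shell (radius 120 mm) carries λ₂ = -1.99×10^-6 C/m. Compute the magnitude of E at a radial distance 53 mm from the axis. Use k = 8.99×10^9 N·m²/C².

1.69e6 N/C

Choose a coaxial cylinder of radius r = 53 mm (arbitrary length L) as the Gaussian surface (between the conductors, 24.5 mm < r < 120 mm).
The shell at 120 mm lies outside the Gaussian surface, so λ_enc = λ₁ = -4.99×10^-6 C/m.
Applying ∮E·dA = Q_enc/ε₀ with the end caps contributing no flux:
E = 2k|λ_enc|/r = 2(8.99×10^9)(4.99×10^-6)/(0.053) = 1.69×10^6 N/C.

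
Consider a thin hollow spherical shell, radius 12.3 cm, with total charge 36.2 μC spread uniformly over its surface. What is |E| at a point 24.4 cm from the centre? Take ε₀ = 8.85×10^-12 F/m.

Take a concentric spherical Gaussian surface of radius r = 24.4 cm (r > 12.3 cm).
The entire shell is enclosed: Q_enc = 3.62×10^-5 C.
Applying ∮E·dA = Q_enc/ε₀ with Φ = E(4πr²):
E = |Q_enc|/(4πε₀r²) = (3.62×10^-5)/(4π·8.85×10^-12·(0.244)²) = 5.47×10^6 N/C.

E ≈ 5.47×10^6 V/m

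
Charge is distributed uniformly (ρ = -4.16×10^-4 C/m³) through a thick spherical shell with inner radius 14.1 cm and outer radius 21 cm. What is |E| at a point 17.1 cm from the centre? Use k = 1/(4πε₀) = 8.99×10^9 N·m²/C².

|E| ≈ 1.18×10^6 V/m

By spherical symmetry E is radial; choose a Gaussian sphere of radius r = 17.1 cm (within the shell material, 14.1 cm < r < 21 cm).
Only the shell between 14.1 cm and r is enclosed: Q_enc = ρ·(4π/3)(r³ − a³) = (-4.16e-4)·(4π/3)·((0.171)³ − (0.141)³) = -3.828e-6 C.
Since E is radial and uniform over the Gaussian sphere, Φ = E·4πr² = Q_enc/ε₀.
E = k|Q_enc|/r² = (8.99×10^9)(3.828×10^-6)/(0.171)² = 1.18×10^6 N/C.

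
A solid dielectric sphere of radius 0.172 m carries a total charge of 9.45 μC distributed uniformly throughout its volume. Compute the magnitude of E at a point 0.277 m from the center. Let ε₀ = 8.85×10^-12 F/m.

|E| = 1.11×10^6 N/C

Take a concentric spherical Gaussian surface of radius r = 0.277 m (r > R, so the entire charge is enclosed).
Q_enc = 9.45 μC = 9.45×10^-6 C.
Since E is radial and uniform over the Gaussian sphere, Φ = E·4πr² = Q_enc/ε₀.
E = |Q_enc|/(4πε₀r²) = (9.45×10^-6)/(4π·8.85×10^-12·(0.277)²) = 1.11e6 N/C.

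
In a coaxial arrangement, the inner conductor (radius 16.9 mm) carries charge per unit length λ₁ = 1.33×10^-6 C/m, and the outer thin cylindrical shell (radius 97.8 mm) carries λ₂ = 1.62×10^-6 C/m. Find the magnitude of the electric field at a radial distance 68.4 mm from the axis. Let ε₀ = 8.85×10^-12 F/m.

Coaxial Gaussian cylinder, radius r = 68.4 mm, length L (between the conductors, 16.9 mm < r < 97.8 mm).
The shell at 97.8 mm lies outside the Gaussian surface, so λ_enc = λ₁ = 1.33e-6 C/m.
Gauss's law: E·2πrL = λ_enc L/ε₀.
E = |λ_enc|/(2πε₀r) = (1.33×10^-6)/(2π·8.85×10^-12·0.0684) = 3.50×10^5 N/C.

E ≈ 3.50e5 V/m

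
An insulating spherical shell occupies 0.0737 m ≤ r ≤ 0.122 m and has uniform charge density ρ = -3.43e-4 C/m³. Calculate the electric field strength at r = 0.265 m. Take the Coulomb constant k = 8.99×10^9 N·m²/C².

Use a concentric Gaussian sphere at r = 0.265 m (r > 0.122 m, enclosing the whole shell).
Q_enc = ρ·(4π/3)(b³ − a³) = (-3.43e-4)·(4π/3)·((0.122)³ − (0.0737)³) = -2.034e-6 C.
Since E is radial and uniform over the Gaussian sphere, Φ = E·4πr² = Q_enc/ε₀.
E = k|Q_enc|/r² = (8.99×10^9)(2.034e-6)/(0.265)² = 2.60×10^5 N/C.

E = 2.60×10^5 N/C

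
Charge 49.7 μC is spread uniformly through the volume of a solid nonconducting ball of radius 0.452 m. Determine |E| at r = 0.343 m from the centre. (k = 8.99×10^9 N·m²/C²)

1.66×10^6 V/m

By spherical symmetry E is radial; choose a Gaussian sphere of radius r = 0.343 m (r < R).
For a uniform sphere the enclosed fraction is (r/R)³, so Q_enc = (49.7 μC)(0.343/0.452)³ = 2.172×10^-5 C.
By Gauss's law, ∮E·dA = E·4πr² = Q_enc/ε₀.
E = k|Q_enc|/r² = (8.99×10^9)(2.172×10^-5)/(0.343)² = 1.66×10^6 N/C.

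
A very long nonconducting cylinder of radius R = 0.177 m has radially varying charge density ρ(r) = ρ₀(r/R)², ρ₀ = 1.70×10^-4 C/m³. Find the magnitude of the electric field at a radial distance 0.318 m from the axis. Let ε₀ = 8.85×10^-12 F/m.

Take a coaxial cylindrical Gaussian surface of radius r = 0.318 m and length L (r > R, full charge per length enclosed).
λ_enc = 2π ∫₀^R ρ₀(r'/R)^2 r' dr' = 2πρ₀R²/4 = 8.366e-6 C/m.
Since E is radial and uniform over the curved surface, Φ = E·2πrL = Q_enc/ε₀ = λ_enc L/ε₀.
E = |λ_enc|/(2πε₀r) = (8.366e-6)/(2π·8.85×10^-12·0.318) = 4.73×10^5 N/C.

4.73×10^5 N/C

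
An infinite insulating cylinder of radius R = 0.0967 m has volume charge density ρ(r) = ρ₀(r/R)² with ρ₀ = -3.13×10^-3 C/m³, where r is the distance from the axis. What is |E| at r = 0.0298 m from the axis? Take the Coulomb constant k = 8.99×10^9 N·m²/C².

E = 2.50×10^5 N/C

Take a coaxial cylindrical Gaussian surface of radius r = 0.0298 m and length L (r < R).
Integrating ρ over the cross-section to radius r: λ_enc = (2πρ₀/R²) ∫₀^r r'^3 dr' = 2πρ₀ r^4/(4·R²) = -4.146×10^-7 C/m.
Gauss's law: E·2πrL = λ_enc L/ε₀.
E = 2k|λ_enc|/r = 2(8.99×10^9)(4.146×10^-7)/(0.0298) = 2.50×10^5 N/C.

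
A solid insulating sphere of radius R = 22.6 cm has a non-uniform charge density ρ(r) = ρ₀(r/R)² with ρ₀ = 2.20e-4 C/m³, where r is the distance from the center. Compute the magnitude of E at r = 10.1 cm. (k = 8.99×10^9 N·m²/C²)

|E| ≈ 1.00×10^5 V/m

Take a concentric spherical Gaussian surface of radius r = 10.1 cm (r < R).
Integrate the density: Q_enc = 4π ∫₀^r ρ₀(r'/R)^2 r'² dr' = 4πρ₀ r^5/(5·R²) = 1.138×10^-7 C.
By Gauss's law, ∮E·dA = E·4πr² = Q_enc/ε₀.
E = k|Q_enc|/r² = (8.99×10^9)(1.138×10^-7)/(0.101)² = 1.00e5 N/C.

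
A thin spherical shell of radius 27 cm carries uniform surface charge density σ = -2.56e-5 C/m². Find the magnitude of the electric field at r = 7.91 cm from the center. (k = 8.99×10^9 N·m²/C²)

|E| = 0 N/C

Take a concentric spherical Gaussian surface of radius r = 7.91 cm (inside the shell, r < 27 cm).
All the charge is outside the Gaussian surface: Q_enc = 0, hence E = 0 everywhere inside the shell.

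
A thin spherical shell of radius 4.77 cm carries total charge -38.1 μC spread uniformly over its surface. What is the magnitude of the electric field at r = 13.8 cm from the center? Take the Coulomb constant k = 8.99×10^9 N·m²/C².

Use a concentric Gaussian sphere at r = 13.8 cm (r > 4.77 cm).
The entire shell is enclosed: Q_enc = -3.81×10^-5 C.
Gauss's law: E·4πr² = Q_enc/ε₀.
E = k|Q_enc|/r² = (8.99×10^9)(3.81×10^-5)/(0.138)² = 1.80e7 N/C.

E = 1.80×10^7 N/C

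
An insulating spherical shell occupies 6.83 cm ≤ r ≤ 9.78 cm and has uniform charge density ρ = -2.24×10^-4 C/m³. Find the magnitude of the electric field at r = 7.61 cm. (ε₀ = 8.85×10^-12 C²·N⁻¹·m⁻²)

Use a concentric Gaussian sphere at r = 7.61 cm (within the shell material, 6.83 cm < r < 9.78 cm).
Only the shell between 6.83 cm and r is enclosed: Q_enc = ρ·(4π/3)(r³ − a³) = (-2.24e-4)·(4π/3)·((0.0761)³ − (0.0683)³) = -1.146×10^-7 C.
Since E is radial and uniform over the Gaussian sphere, Φ = E·4πr² = Q_enc/ε₀.
E = |Q_enc|/(4πε₀r²) = (1.146e-7)/(4π·8.85×10^-12·(0.0761)²) = 1.78×10^5 N/C.

|E| ≈ 1.78×10^5 N/C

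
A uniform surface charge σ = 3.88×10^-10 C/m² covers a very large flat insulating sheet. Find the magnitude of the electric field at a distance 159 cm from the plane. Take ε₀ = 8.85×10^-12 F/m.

Choose a cylindrical pillbox piercing the sheet, end faces (area A) parallel to it.
Only the two end caps contribute flux: Φ = 2EA. With Q_enc = σA, Gauss's law gives E = |σ|/(2ε₀).
E = |σ|/(2ε₀) = (3.88e-10)/(2·8.85×10^-12) = 21.9 N/C.

E = 21.9 N/C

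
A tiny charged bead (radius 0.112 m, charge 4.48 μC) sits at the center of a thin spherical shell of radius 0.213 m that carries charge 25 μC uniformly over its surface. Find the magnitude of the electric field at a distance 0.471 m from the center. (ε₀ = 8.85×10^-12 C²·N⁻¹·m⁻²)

By spherical symmetry E is radial; choose a Gaussian sphere of radius r = 0.471 m (r > 0.213 m, enclosing both).
Q_enc = (4.48 μC) + (25 μC) = 2.948e-5 C.
Since E is radial and uniform over the Gaussian sphere, Φ = E·4πr² = Q_enc/ε₀.
E = |Q_enc|/(4πε₀r²) = (2.948×10^-5)/(4π·8.85×10^-12·(0.471)²) = 1.19×10^6 N/C.

1.19e6 N/C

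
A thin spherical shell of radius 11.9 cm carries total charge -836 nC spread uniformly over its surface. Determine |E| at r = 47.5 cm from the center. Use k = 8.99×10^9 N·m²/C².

Use a concentric Gaussian sphere at r = 47.5 cm (r > 11.9 cm).
The entire shell is enclosed: Q_enc = -8.36×10^-7 C.
By Gauss's law, ∮E·dA = E·4πr² = Q_enc/ε₀.
E = k|Q_enc|/r² = (8.99×10^9)(8.36e-7)/(0.475)² = 3.33e4 N/C.

|E| = 3.33×10^4 N/C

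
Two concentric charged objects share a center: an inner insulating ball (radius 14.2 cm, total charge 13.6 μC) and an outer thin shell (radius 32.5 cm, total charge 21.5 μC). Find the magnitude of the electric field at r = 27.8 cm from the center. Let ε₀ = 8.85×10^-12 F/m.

1.58×10^6 N/C

Use a concentric Gaussian sphere at r = 27.8 cm (between the bodies, 14.2 cm < r < 32.5 cm).
Only the inner charge is enclosed; the outer shell contributes nothing inside itself. Q_enc = 13.6 μC = 1.36×10^-5 C.
Applying ∮E·dA = Q_enc/ε₀ with Φ = E(4πr²):
E = |Q_enc|/(4πε₀r²) = (1.36×10^-5)/(4π·8.85×10^-12·(0.278)²) = 1.58×10^6 N/C.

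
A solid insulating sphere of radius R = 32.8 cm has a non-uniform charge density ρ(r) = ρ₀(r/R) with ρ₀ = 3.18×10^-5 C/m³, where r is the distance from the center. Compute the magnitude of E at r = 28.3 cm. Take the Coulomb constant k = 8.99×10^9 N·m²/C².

|E| ≈ 2.19×10^5 N/C

Take a concentric spherical Gaussian surface of radius r = 28.3 cm (r < R).
Q_enc = ∫₀^r ρ(r')·4πr'² dr' = (4πρ₀/R) ∫₀^r r'^3 dr' = 4πρ₀ r^4/(4·R) = 1.954e-6 C.
By Gauss's law, ∮E·dA = E·4πr² = Q_enc/ε₀.
E = k|Q_enc|/r² = (8.99×10^9)(1.954×10^-6)/(0.283)² = 2.19×10^5 N/C.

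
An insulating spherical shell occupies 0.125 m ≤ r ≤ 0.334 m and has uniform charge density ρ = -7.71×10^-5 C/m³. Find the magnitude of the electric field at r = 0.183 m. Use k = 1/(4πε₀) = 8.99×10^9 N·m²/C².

Use a concentric Gaussian sphere at r = 0.183 m (within the shell material, 0.125 m < r < 0.334 m).
Only the shell between 0.125 m and r is enclosed: Q_enc = ρ·(4π/3)(r³ − a³) = (-7.71×10^-5)·(4π/3)·((0.183)³ − (0.125)³) = -1.348×10^-6 C.
Since E is radial and uniform over the Gaussian sphere, Φ = E·4πr² = Q_enc/ε₀.
E = k|Q_enc|/r² = (8.99×10^9)(1.348e-6)/(0.183)² = 3.62×10^5 N/C.

|E| = 3.62e5 V/m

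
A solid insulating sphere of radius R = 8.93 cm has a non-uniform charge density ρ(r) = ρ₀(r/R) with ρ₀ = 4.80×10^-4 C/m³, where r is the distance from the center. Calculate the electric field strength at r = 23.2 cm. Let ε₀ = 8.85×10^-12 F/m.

|E| ≈ 1.79×10^5 N/C

Take a concentric spherical Gaussian surface of radius r = 23.2 cm (r > R, all charge enclosed).
Q_enc = 4π ∫₀^R ρ₀(r'/R)^1 r'² dr' = 4πρ₀R³/4 = 1.074e-6 C.
By Gauss's law, ∮E·dA = E·4πr² = Q_enc/ε₀.
E = |Q_enc|/(4πε₀r²) = (1.074×10^-6)/(4π·8.85×10^-12·(0.232)²) = 1.79×10^5 N/C.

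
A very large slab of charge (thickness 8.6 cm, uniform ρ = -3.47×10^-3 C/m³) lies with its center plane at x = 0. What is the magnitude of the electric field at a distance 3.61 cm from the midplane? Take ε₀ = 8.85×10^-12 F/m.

By symmetry E is perpendicular to the slab. A Gaussian pillbox from −3.61 cm to +3.61 cm (face area A) lies entirely within the slab.
Q_enc = ρ·(2x)·A and flux = 2EA, so 2EA = 2ρxA/ε₀ ⇒ E = |ρ|x/ε₀.
E = (3.47×10^-3)(0.0361)/(8.85×10^-12) = 1.42×10^7 N/C.

E ≈ 1.42e7 V/m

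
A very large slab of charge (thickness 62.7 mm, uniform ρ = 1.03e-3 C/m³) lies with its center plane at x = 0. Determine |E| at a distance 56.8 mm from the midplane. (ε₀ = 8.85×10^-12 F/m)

The point |x| = 56.8 mm lies outside the slab (half-thickness 0.03135 m). A symmetric pillbox spanning the full slab encloses Q_enc = ρ·d·A.
Flux = 2EA ⇒ E = |ρ|d/(2ε₀), independent of distance outside.
E = (1.03e-3)(0.0627)/(2·8.85×10^-12) = 3.65×10^6 N/C.

|E| = 3.65e6 N/C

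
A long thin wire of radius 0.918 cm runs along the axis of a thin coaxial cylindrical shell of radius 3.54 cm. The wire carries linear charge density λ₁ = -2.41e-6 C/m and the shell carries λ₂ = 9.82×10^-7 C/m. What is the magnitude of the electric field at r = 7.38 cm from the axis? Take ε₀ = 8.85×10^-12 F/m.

|E| = 3.48×10^5 N/C

Coaxial Gaussian cylinder, radius r = 7.38 cm, length L (r > 3.54 cm, enclosing both).
λ_enc = λ₁ + λ₂ = (-2.41×10^-6) + (9.82e-7) = -1.428×10^-6 C/m.
Applying ∮E·dA = Q_enc/ε₀ with the end caps contributing no flux:
E = |λ_enc|/(2πε₀r) = (1.428×10^-6)/(2π·8.85×10^-12·0.0738) = 3.48×10^5 N/C.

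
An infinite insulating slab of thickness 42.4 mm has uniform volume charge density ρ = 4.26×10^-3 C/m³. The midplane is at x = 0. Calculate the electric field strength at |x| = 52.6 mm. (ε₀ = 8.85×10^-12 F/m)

|E| = 1.02×10^7 V/m

The point |x| = 52.6 mm lies outside the slab (half-thickness 0.0212 m). A symmetric pillbox spanning the full slab encloses Q_enc = ρ·d·A.
Flux = 2EA ⇒ E = |ρ|d/(2ε₀), independent of distance outside.
E = (4.26×10^-3)(0.0424)/(2·8.85×10^-12) = 1.02×10^7 N/C.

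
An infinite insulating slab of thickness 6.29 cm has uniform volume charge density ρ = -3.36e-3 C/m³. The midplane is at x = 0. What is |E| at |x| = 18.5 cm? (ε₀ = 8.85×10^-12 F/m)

|E| ≈ 1.19e7 N/C

The point |x| = 18.5 cm lies outside the slab (half-thickness 0.03145 m). A symmetric pillbox spanning the full slab encloses Q_enc = ρ·d·A.
Flux = 2EA ⇒ E = |ρ|d/(2ε₀), independent of distance outside.
E = (3.36×10^-3)(0.0629)/(2·8.85×10^-12) = 1.19×10^7 N/C.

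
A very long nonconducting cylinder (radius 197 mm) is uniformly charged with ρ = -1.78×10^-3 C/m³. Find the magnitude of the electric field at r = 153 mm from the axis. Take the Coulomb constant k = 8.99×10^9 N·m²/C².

Take a coaxial cylindrical Gaussian surface of radius r = 153 mm and length L (r < R).
Enclosed charge per unit length: λ_enc = ρ·πr² = (-1.78×10^-3)π(0.153)² = -1.309e-4 C/m.
Applying ∮E·dA = Q_enc/ε₀ with the end caps contributing no flux:
E = 2k|λ_enc|/r = 2(8.99×10^9)(1.309×10^-4)/(0.153) = 1.54e7 N/C.

|E| ≈ 1.54×10^7 N/C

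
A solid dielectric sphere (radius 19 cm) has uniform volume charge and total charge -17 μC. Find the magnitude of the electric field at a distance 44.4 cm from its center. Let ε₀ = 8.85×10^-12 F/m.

Symmetry ⇒ E = E(r) r̂. Gaussian sphere of radius r = 44.4 cm (r > R, so the entire charge is enclosed).
Q_enc = -17 μC = -1.70×10^-5 C.
Gauss's law: E·4πr² = Q_enc/ε₀.
E = |Q_enc|/(4πε₀r²) = (1.70×10^-5)/(4π·8.85×10^-12·(0.444)²) = 7.75e5 N/C.

|E| = 7.75e5 N/C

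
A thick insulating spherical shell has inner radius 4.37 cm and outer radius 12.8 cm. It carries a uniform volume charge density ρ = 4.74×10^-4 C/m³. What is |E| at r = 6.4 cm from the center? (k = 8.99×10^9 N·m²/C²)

Symmetry ⇒ E = E(r) r̂. Gaussian sphere of radius r = 6.4 cm (within the shell material, 4.37 cm < r < 12.8 cm).
Only the shell between 4.37 cm and r is enclosed: Q_enc = ρ·(4π/3)(r³ − a³) = (4.74×10^-4)·(4π/3)·((0.064)³ − (0.0437)³) = 3.548×10^-7 C.
Applying ∮E·dA = Q_enc/ε₀ with Φ = E(4πr²):
E = k|Q_enc|/r² = (8.99×10^9)(3.548×10^-7)/(0.064)² = 7.79e5 N/C.

E = 7.79×10^5 N/C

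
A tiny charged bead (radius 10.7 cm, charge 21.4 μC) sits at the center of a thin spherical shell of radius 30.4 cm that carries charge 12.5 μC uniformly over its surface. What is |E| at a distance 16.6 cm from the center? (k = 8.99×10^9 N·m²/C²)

Take a concentric spherical Gaussian surface of radius r = 16.6 cm (between the bodies, 10.7 cm < r < 30.4 cm).
Only the inner charge is enclosed; the outer shell contributes nothing inside itself. Q_enc = 21.4 μC = 2.14e-5 C.
Since E is radial and uniform over the Gaussian sphere, Φ = E·4πr² = Q_enc/ε₀.
E = k|Q_enc|/r² = (8.99×10^9)(2.14e-5)/(0.166)² = 6.98×10^6 N/C.

6.98e6 N/C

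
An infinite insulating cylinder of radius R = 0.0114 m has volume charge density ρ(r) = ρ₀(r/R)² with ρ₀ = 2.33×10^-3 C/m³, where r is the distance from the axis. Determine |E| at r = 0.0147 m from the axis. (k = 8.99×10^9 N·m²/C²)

Choose a coaxial cylinder of radius r = 0.0147 m (arbitrary length L) as the Gaussian surface (r > R, full charge per length enclosed).
λ_enc = 2π ∫₀^R ρ₀(r'/R)^2 r' dr' = 2πρ₀R²/4 = 4.756×10^-7 C/m.
Applying ∮E·dA = Q_enc/ε₀ with the end caps contributing no flux:
E = 2k|λ_enc|/r = 2(8.99×10^9)(4.756e-7)/(0.0147) = 5.82×10^5 N/C.

E ≈ 5.82×10^5 V/m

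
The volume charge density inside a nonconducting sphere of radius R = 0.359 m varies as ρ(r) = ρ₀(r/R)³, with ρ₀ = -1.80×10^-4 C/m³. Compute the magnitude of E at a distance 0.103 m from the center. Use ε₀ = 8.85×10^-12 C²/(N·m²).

E ≈ 8.25×10^3 N/C

Symmetry ⇒ E = E(r) r̂. Gaussian sphere of radius r = 0.103 m (r < R).
Integrate the density: Q_enc = 4π ∫₀^r ρ₀(r'/R)^3 r'² dr' = 4πρ₀ r^6/(6·R³) = -9.729×10^-9 C.
By Gauss's law, ∮E·dA = E·4πr² = Q_enc/ε₀.
E = |Q_enc|/(4πε₀r²) = (9.729e-9)/(4π·8.85×10^-12·(0.103)²) = 8.25e3 N/C.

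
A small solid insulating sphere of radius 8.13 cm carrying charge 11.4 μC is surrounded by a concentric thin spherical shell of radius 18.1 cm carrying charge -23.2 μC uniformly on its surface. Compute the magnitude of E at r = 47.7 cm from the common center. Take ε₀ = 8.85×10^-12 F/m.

By spherical symmetry E is radial; choose a Gaussian sphere of radius r = 47.7 cm (r > 18.1 cm, enclosing both).
Q_enc = (11.4 μC) + (-23.2 μC) = -1.18×10^-5 C.
By Gauss's law, ∮E·dA = E·4πr² = Q_enc/ε₀.
E = |Q_enc|/(4πε₀r²) = (1.18e-5)/(4π·8.85×10^-12·(0.477)²) = 4.66×10^5 N/C.

|E| = 4.66×10^5 N/C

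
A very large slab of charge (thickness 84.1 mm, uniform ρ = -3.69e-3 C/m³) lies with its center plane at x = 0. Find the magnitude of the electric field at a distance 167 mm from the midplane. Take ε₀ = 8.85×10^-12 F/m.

E ≈ 1.75×10^7 V/m

The point |x| = 167 mm lies outside the slab (half-thickness 0.04205 m). A symmetric pillbox spanning the full slab encloses Q_enc = ρ·d·A.
Flux = 2EA ⇒ E = |ρ|d/(2ε₀), independent of distance outside.
E = (3.69×10^-3)(0.0841)/(2·8.85×10^-12) = 1.75×10^7 N/C.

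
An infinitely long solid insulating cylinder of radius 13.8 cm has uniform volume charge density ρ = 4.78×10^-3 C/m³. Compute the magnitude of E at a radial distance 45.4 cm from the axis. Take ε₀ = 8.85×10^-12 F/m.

By cylindrical symmetry E is radial; use a coaxial Gaussian cylinder of radius 45.4 cm and length L (r > 13.8 cm, full cross-section enclosed).
λ_enc = ρ·πR² = (4.78×10^-3)π(0.138)² = 2.86×10^-4 C/m.
Gauss's law: E·2πrL = λ_enc L/ε₀.
E = |λ_enc|/(2πε₀r) = (2.86×10^-4)/(2π·8.85×10^-12·0.454) = 1.13×10^7 N/C.

E ≈ 1.13×10^7 V/m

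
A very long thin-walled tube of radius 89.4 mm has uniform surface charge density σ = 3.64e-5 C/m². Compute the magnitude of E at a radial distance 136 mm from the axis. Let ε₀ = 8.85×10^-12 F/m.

By cylindrical symmetry E is radial; use a coaxial Gaussian cylinder of radius 136 mm and length L (r > 89.4 mm).
The whole shell is enclosed: λ_enc = σ·2πR = (3.64×10^-5)·2π·(0.0894) = 2.045e-5 C/m.
Since E is radial and uniform over the curved surface, Φ = E·2πrL = Q_enc/ε₀ = λ_enc L/ε₀.
E = |λ_enc|/(2πε₀r) = (2.045×10^-5)/(2π·8.85×10^-12·0.136) = 2.70×10^6 N/C.

|E| = 2.70×10^6 V/m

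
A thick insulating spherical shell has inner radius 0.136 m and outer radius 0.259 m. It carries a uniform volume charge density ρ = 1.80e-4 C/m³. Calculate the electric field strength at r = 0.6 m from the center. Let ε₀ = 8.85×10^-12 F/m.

By spherical symmetry E is radial; choose a Gaussian sphere of radius r = 0.6 m (r > 0.259 m, enclosing the whole shell).
Q_enc = ρ·(4π/3)(b³ − a³) = (1.80e-4)·(4π/3)·((0.259)³ − (0.136)³) = 1.12×10^-5 C.
Gauss's law: E·4πr² = Q_enc/ε₀.
E = |Q_enc|/(4πε₀r²) = (1.12×10^-5)/(4π·8.85×10^-12·(0.6)²) = 2.80e5 N/C.

E = 2.80×10^5 N/C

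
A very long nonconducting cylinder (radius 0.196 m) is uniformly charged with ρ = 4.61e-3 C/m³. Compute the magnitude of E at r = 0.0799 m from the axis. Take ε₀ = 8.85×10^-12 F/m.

Choose a coaxial cylinder of radius r = 0.0799 m (arbitrary length L) as the Gaussian surface (r < R).
Charge inside radius r per length L is ρ·πr²·L, so λ_enc = ρπr² = 9.246e-5 C/m.
By Gauss's law (flux through the curved wall only), E·2πrL = λ_enc L/ε₀.
E = |λ_enc|/(2πε₀r) = (9.246e-5)/(2π·8.85×10^-12·0.0799) = 2.08×10^7 N/C.

E ≈ 2.08e7 N/C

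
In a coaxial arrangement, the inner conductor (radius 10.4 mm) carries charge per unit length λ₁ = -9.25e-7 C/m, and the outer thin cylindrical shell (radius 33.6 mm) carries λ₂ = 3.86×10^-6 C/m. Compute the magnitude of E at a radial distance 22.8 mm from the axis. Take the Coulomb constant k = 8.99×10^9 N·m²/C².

E ≈ 7.29×10^5 N/C

Coaxial Gaussian cylinder, radius r = 22.8 mm, length L (between the conductors, 10.4 mm < r < 33.6 mm).
Only the inner wire is enclosed; the outer shell contributes nothing inside itself. λ_enc = λ₁ = -9.25×10^-7 C/m.
Gauss's law: E·2πrL = λ_enc L/ε₀.
E = 2k|λ_enc|/r = 2(8.99×10^9)(9.25×10^-7)/(0.0228) = 7.29×10^5 N/C.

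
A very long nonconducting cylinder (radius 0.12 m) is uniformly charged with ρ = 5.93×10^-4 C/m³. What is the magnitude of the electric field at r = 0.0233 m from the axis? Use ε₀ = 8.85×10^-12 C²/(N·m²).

7.81e5 V/m

Take a coaxial cylindrical Gaussian surface of radius r = 0.0233 m and length L (r < R).
Enclosed charge per unit length: λ_enc = ρ·πr² = (5.93e-4)π(0.0233)² = 1.011e-6 C/m.
Applying ∮E·dA = Q_enc/ε₀ with the end caps contributing no flux:
E = |λ_enc|/(2πε₀r) = (1.011e-6)/(2π·8.85×10^-12·0.0233) = 7.81×10^5 N/C.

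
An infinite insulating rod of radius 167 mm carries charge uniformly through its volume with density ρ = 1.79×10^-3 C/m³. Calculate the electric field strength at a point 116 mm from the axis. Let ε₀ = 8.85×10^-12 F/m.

|E| = 1.17e7 N/C

By cylindrical symmetry E is radial; use a coaxial Gaussian cylinder of radius 116 mm and length L (r < R).
Charge inside radius r per length L is ρ·πr²·L, so λ_enc = ρπr² = 7.567e-5 C/m.
Applying ∮E·dA = Q_enc/ε₀ with the end caps contributing no flux:
E = |λ_enc|/(2πε₀r) = (7.567×10^-5)/(2π·8.85×10^-12·0.116) = 1.17×10^7 N/C.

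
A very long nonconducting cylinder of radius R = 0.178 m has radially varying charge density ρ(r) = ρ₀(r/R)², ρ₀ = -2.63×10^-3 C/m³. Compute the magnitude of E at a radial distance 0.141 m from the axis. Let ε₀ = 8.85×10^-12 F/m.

By cylindrical symmetry E is radial; use a coaxial Gaussian cylinder of radius 0.141 m and length L (r < R).
Integrating ρ over the cross-section to radius r: λ_enc = (2πρ₀/R²) ∫₀^r r'^3 dr' = 2πρ₀ r^4/(4·R²) = -5.154e-5 C/m.
Since E is radial and uniform over the curved surface, Φ = E·2πrL = Q_enc/ε₀ = λ_enc L/ε₀.
E = |λ_enc|/(2πε₀r) = (5.154×10^-5)/(2π·8.85×10^-12·0.141) = 6.57×10^6 N/C.

E = 6.57×10^6 V/m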